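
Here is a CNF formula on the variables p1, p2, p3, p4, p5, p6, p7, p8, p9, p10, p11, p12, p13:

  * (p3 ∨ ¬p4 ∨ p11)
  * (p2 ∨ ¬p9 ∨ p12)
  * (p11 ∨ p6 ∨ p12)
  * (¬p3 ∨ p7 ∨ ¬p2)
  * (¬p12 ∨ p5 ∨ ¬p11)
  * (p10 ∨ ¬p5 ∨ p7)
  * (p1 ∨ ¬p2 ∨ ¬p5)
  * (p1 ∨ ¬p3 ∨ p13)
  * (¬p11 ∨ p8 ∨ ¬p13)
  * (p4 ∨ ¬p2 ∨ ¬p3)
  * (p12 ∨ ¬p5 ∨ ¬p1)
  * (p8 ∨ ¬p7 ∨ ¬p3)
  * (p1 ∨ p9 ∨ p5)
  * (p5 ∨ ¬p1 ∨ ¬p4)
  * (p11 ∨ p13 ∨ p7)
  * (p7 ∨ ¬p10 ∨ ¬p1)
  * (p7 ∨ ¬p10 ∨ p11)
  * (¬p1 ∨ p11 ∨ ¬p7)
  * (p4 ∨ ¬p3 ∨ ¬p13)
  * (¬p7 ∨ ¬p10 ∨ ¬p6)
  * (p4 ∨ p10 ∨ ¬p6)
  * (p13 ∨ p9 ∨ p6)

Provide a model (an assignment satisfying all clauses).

p1=T, p2=T, p3=F, p4=F, p5=F, p6=F, p7=T, p8=T, p9=T, p10=F, p11=T, p12=F, p13=T

Check each clause:
  1. (¬p4 ∨ p3 ∨ p11) — p11 is true.
  2. (¬p9 ∨ p12 ∨ p2) — p2 is true.
  3. (p6 ∨ p11 ∨ p12) — p11 is true.
  4. (¬p2 ∨ ¬p3 ∨ p7) — ¬p3 is true.
  5. (¬p11 ∨ ¬p12 ∨ p5) — ¬p12 is true.
  6. (¬p5 ∨ p10 ∨ p7) — ¬p5 is true.
  7. (p1 ∨ ¬p2 ∨ ¬p5) — p1 is true.
  8. (p13 ∨ p1 ∨ ¬p3) — p1 is true.
  9. (¬p13 ∨ ¬p11 ∨ p8) — p8 is true.
  10. (p4 ∨ ¬p3 ∨ ¬p2) — ¬p3 is true.
  11. (¬p1 ∨ p12 ∨ ¬p5) — ¬p5 is true.
  12. (¬p7 ∨ ¬p3 ∨ p8) — p8 is true.
  13. (p1 ∨ p9 ∨ p5) — p9 is true.
  14. (¬p4 ∨ p5 ∨ ¬p1) — ¬p4 is true.
  15. (p11 ∨ p7 ∨ p13) — p11 is true.
  16. (¬p10 ∨ p7 ∨ ¬p1) — ¬p10 is true.
  17. (p7 ∨ ¬p10 ∨ p11) — p11 is true.
  18. (¬p1 ∨ ¬p7 ∨ p11) — p11 is true.
  19. (p4 ∨ ¬p3 ∨ ¬p13) — ¬p3 is true.
  20. (¬p10 ∨ ¬p7 ∨ ¬p6) — ¬p6 is true.
  21. (p4 ∨ p10 ∨ ¬p6) — ¬p6 is true.
  22. (p13 ∨ p6 ∨ p9) — p9 is true.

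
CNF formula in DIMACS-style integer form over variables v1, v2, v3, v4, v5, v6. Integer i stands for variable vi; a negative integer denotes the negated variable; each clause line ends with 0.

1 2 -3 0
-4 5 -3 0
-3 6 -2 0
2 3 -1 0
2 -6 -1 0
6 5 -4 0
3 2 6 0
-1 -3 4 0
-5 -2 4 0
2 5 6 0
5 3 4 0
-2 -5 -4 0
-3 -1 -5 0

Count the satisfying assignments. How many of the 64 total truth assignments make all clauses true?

The models are:
  v1=F v2=F v3=F v4=F v5=T v6=T
  v1=F v2=F v3=F v4=T v5=F v6=T
  v1=F v2=F v3=F v4=T v5=T v6=T
  v1=F v2=T v3=F v4=T v5=F v6=T
  v1=F v2=T v3=T v4=F v5=F v6=T
  v1=T v2=T v3=F v4=T v5=F v6=T
Count: 6.

6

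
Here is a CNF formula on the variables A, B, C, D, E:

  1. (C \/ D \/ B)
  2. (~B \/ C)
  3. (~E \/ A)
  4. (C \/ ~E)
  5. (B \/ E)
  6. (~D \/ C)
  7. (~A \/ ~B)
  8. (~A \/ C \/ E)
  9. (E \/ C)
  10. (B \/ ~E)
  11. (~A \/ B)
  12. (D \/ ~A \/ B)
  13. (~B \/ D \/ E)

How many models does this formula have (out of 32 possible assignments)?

1

The models are:
  A=0 B=1 C=1 D=1 E=0
That's 1 in total.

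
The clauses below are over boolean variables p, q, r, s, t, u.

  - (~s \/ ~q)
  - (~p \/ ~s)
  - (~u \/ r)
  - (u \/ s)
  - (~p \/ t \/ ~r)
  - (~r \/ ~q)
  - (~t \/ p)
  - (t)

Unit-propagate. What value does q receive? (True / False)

False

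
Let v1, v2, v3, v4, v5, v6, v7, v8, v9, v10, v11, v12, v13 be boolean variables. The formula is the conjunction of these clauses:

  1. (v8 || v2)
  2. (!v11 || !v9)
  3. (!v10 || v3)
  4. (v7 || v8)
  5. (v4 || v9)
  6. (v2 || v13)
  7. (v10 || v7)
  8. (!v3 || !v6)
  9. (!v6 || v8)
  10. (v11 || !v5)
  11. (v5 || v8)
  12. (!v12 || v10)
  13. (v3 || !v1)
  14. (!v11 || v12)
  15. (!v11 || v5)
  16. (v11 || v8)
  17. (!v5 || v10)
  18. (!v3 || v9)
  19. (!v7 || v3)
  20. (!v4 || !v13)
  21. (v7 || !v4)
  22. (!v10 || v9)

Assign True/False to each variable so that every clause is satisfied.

Pure literal: v1 appears only negated; assign v1 = False.
v2 occurs only positively in the remaining clauses — set v2 = True.
Branch on v3: take v3 = True.
  then v6 is forced to False.
  then v9 is forced to True.
  then v11 is forced to False.
  then v5 is forced to False.
  then v8 is forced to True.
Set v4 = False and propagate.
Set v7 = True and propagate.
The remaining clauses are satisfied by v10 = False, v12 = False, v13 = True.

v1=False, v2=True, v3=True, v4=False, v5=False, v6=False, v7=True, v8=True, v9=True, v10=False, v11=False, v12=False, v13=True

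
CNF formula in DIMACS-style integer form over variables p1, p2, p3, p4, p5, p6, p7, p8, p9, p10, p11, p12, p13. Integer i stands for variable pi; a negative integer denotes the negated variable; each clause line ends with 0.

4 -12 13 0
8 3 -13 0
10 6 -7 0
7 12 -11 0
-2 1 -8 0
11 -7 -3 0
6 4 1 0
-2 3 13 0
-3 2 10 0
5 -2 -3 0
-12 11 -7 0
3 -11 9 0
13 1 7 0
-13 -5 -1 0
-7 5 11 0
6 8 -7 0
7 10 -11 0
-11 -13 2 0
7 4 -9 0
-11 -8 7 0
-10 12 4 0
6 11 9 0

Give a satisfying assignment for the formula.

p1 = 1, p2 = 0, p3 = 0, p4 = 0, p5 = 0, p6 = 1, p7 = 0, p8 = 1, p9 = 0, p10 = 0, p11 = 0, p12 = 1, p13 = 1

Check each clause:
  1. (p13 ∨ ¬p12 ∨ p4) — p13 is true.
  2. (¬p13 ∨ p3 ∨ p8) — p8 is true.
  3. (p6 ∨ p10 ∨ ¬p7) — ¬p7 is true.
  4. (¬p11 ∨ p7 ∨ p12) — p12 is true.
  5. (¬p2 ∨ p1 ∨ ¬p8) — p1 is true.
  6. (¬p3 ∨ ¬p7 ∨ p11) — ¬p7 is true.
  7. (p4 ∨ p6 ∨ p1) — p1 is true.
  8. (p3 ∨ ¬p2 ∨ p13) — p13 is true.
  9. (p10 ∨ p2 ∨ ¬p3) — ¬p3 is true.
  10. (p5 ∨ ¬p3 ∨ ¬p2) — ¬p3 is true.
  11. (¬p12 ∨ ¬p7 ∨ p11) — ¬p7 is true.
  12. (p9 ∨ ¬p11 ∨ p3) — ¬p11 is true.
  13. (p1 ∨ p7 ∨ p13) — p1 is true.
  14. (¬p1 ∨ ¬p5 ∨ ¬p13) — ¬p5 is true.
  15. (¬p7 ∨ p5 ∨ p11) — ¬p7 is true.
  16. (p6 ∨ ¬p7 ∨ p8) — p8 is true.
  17. (¬p11 ∨ p10 ∨ p7) — ¬p11 is true.
  18. (p2 ∨ ¬p11 ∨ ¬p13) — ¬p11 is true.
  19. (p4 ∨ p7 ∨ ¬p9) — ¬p9 is true.
  20. (p7 ∨ ¬p11 ∨ ¬p8) — ¬p11 is true.
  21. (p12 ∨ p4 ∨ ¬p10) — p12 is true.
  22. (p9 ∨ p11 ∨ p6) — p6 is true.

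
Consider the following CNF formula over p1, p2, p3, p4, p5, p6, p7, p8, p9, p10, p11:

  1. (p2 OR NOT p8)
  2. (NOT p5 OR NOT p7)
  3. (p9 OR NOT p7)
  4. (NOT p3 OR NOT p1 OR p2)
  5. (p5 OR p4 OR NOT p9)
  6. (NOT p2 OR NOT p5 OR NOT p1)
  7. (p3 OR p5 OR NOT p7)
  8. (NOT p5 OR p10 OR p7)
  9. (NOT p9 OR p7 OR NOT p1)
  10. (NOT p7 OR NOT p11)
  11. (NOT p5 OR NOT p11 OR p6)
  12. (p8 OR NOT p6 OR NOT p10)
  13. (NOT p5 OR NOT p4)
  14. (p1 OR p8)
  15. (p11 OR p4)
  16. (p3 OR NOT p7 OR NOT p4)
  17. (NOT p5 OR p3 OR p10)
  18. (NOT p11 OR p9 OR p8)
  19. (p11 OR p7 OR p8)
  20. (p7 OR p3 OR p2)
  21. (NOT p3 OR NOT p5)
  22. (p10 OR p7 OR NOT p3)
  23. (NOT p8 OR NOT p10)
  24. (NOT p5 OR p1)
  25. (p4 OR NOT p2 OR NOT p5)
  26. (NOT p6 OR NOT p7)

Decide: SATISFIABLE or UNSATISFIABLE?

SATISFIABLE

Set p1 = True and propagate.
Try p2 = True.
  then p5 is forced to False.
For the remaining variables, p3 = False, p4 = True, p6 = True, p7 = False, p8 = True, p9 = False, p10 = False, p11 = False works.
So p1=True, p2=True, p3=False, p4=True, p5=False, p6=True, p7=False, p8=True, p9=False, p10=False, p11=False is a satisfying assignment.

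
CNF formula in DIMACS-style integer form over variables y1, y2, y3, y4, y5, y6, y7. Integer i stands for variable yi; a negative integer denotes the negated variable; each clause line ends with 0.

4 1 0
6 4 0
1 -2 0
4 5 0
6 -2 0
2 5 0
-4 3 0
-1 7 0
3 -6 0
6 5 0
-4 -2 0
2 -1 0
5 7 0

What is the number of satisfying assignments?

Satisfying assignments:
  y1=0 y2=0 y3=1 y4=1 y5=1 y6=0 y7=0
  y1=0 y2=0 y3=1 y4=1 y5=1 y6=0 y7=1
  y1=0 y2=0 y3=1 y4=1 y5=1 y6=1 y7=0
  y1=0 y2=0 y3=1 y4=1 y5=1 y6=1 y7=1
  y1=1 y2=1 y3=1 y4=0 y5=1 y6=1 y7=1
Count: 5.

5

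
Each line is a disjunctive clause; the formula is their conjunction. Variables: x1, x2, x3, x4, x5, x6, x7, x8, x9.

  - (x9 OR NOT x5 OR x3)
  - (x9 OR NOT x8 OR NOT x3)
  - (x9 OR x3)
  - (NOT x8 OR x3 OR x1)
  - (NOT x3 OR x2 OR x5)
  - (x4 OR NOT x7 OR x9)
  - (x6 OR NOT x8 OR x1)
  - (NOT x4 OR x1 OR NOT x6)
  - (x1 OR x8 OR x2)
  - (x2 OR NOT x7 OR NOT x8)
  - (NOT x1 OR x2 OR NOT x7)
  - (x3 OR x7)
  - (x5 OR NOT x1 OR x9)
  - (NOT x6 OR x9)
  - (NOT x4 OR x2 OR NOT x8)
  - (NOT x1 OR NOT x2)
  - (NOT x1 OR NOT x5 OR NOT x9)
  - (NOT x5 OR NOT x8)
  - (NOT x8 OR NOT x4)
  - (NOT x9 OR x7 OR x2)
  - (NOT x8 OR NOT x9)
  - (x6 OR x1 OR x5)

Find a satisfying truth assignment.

Set x1 = False and propagate.
The remaining clauses are satisfied by x2 = True, x3 = True, x4 = False, x5 = True, x6 = False, x7 = False, x8 = False, x9 = True.

x1 = 0, x2 = 1, x3 = 1, x4 = 0, x5 = 1, x6 = 0, x7 = 0, x8 = 0, x9 = 1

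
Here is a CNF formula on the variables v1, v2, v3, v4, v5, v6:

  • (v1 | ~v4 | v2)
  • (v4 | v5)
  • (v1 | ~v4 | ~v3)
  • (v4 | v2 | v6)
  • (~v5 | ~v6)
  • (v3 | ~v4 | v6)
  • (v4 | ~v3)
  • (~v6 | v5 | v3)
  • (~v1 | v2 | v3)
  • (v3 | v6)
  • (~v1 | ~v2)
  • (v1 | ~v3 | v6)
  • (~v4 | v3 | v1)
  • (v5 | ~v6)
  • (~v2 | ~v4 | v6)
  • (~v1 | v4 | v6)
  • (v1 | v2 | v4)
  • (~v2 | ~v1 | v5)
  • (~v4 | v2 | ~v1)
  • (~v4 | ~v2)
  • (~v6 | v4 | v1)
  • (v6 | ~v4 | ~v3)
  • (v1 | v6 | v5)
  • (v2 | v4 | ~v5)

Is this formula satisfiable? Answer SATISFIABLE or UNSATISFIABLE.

UNSATISFIABLE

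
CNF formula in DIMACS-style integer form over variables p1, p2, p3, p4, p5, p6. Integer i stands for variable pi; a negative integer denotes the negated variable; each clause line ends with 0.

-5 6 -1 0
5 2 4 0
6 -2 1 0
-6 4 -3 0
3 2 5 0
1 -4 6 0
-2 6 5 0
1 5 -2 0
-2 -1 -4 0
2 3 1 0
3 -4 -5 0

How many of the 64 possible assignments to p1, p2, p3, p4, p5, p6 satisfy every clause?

11

Case analysis on p2 and p1:
  p2=1, p1=1: remaining (p3,p4,p5,p6) ∈ {(0,0,0,1); (0,0,1,1)} — 2.
  p2=1, p1=0: remaining (p3,p4,p5,p6) ∈ {(0,0,1,1); (1,1,1,1)} — 2.
  p2=0, p1=1: remaining (p3,p4,p5,p6) ∈ {(0,0,1,1); (1,1,0,0); (1,1,0,1); (1,1,1,1)} — 4.
  p2=0, p1=0: remaining (p3,p4,p5,p6) ∈ {(1,0,1,0); (1,1,0,1); (1,1,1,1)} — 3.
Total: 2 + 2 + 4 + 3 = 11.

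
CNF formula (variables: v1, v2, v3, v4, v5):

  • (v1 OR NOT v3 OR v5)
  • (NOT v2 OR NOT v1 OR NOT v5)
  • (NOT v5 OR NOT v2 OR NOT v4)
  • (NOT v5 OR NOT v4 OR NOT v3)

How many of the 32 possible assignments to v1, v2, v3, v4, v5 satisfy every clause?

20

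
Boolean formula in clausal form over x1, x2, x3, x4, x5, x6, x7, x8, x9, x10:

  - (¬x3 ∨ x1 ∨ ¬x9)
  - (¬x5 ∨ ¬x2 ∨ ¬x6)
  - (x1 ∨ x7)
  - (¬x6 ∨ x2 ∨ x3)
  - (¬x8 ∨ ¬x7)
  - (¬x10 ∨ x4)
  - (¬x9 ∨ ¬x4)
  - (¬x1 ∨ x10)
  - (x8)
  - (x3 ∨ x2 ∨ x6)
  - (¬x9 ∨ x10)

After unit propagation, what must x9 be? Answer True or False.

False

(x8) is a unit clause: x8 = True.
(¬x7 ∨ ¬x8): since x8 = True, the clause reduces to (¬x7). x7 = False.
From (x7 ∨ x1) and x7 = False: x1 = True.
In (¬x1 ∨ x10), ¬x1 is now false; x10 must hold, so x10 = True.
In (¬x10 ∨ x4), ¬x10 is now false; x4 must hold, so x4 = True.
(¬x9 ∨ ¬x4): since x4 = True, the clause reduces to (¬x9). x9 = False.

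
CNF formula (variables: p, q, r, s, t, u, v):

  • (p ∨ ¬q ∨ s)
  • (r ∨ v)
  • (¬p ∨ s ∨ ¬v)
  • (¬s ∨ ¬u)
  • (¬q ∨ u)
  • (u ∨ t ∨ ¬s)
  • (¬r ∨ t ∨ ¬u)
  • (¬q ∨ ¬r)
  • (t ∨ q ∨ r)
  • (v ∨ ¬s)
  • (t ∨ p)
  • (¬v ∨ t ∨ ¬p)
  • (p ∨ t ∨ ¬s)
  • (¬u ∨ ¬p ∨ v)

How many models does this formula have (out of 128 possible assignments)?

Split on p, then s.
  p=T, s=T: remaining (q,r,t,u,v) ∈ {(F,F,T,F,T); (F,T,T,F,T)} — 2.
  p=T, s=F: remaining (q,r,t,u,v) ∈ {(F,T,F,F,F); (F,T,T,F,F)} — 2.
  p=F, s=T: remaining (q,r,t,u,v) ∈ {(F,F,T,F,T); (F,T,T,F,T)} — 2.
  p=F, s=F: u free; 3 ways for (q,r,t,v) × 2^1 = 6.
Total: 2 + 2 + 2 + 6 = 12.

12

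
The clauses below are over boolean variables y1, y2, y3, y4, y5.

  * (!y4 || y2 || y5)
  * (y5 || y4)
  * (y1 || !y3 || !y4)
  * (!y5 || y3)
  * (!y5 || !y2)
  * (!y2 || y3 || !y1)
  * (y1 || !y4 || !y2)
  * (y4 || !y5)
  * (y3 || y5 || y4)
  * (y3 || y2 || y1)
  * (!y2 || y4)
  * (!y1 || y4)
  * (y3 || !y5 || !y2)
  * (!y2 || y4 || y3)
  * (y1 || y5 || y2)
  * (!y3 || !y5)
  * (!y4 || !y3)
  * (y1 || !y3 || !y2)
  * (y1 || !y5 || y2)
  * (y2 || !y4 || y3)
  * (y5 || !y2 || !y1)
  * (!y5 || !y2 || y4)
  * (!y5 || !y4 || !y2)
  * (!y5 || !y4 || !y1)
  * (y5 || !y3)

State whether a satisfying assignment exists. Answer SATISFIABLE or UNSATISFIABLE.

UNSATISFIABLE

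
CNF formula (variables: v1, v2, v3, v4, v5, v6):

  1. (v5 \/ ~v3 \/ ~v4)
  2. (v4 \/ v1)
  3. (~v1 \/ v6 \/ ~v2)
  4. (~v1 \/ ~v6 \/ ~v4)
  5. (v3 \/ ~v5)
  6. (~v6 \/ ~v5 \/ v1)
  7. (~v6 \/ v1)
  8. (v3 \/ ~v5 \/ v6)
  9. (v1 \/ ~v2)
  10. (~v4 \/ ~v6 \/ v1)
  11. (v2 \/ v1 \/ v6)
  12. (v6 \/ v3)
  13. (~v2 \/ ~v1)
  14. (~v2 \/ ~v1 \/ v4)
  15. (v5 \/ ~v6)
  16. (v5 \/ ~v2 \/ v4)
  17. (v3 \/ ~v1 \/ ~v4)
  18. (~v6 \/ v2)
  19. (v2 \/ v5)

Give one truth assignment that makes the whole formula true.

Branch on v1: take v1 = True.
  then v2 is forced to False.
  then v6 is forced to False.
  then v3 is forced to True.
  then v5 is forced to True.
v4 is now unconstrained; take v4 = False.
Check each clause:
  1. (~v3 \/ ~v4 \/ v5) — v5 is true.
  2. (v4 \/ v1) — v1 is true.
  3. (~v2 \/ ~v1 \/ v6) — ~v2 is true.
  4. (~v4 \/ ~v1 \/ ~v6) — ~v6 is true.
  5. (~v5 \/ v3) — v3 is true.
  6. (v1 \/ ~v6 \/ ~v5) — v1 is true.
  7. (v1 \/ ~v6) — v1 is true.
  8. (v6 \/ ~v5 \/ v3) — v3 is true.
  9. (v1 \/ ~v2) — v1 is true.
  10. (~v4 \/ ~v6 \/ v1) — v1 is true.
  11. (v1 \/ v2 \/ v6) — v1 is true.
  12. (v3 \/ v6) — v3 is true.
  13. (~v2 \/ ~v1) — ~v2 is true.
  14. (~v2 \/ v4 \/ ~v1) — ~v2 is true.
  15. (v5 \/ ~v6) — ~v6 is true.
  16. (v4 \/ v5 \/ ~v2) — v5 is true.
  17. (~v4 \/ v3 \/ ~v1) — v3 is true.
  18. (v2 \/ ~v6) — ~v6 is true.
  19. (v5 \/ v2) — v5 is true.

v1 = T, v2 = F, v3 = T, v4 = F, v5 = T, v6 = F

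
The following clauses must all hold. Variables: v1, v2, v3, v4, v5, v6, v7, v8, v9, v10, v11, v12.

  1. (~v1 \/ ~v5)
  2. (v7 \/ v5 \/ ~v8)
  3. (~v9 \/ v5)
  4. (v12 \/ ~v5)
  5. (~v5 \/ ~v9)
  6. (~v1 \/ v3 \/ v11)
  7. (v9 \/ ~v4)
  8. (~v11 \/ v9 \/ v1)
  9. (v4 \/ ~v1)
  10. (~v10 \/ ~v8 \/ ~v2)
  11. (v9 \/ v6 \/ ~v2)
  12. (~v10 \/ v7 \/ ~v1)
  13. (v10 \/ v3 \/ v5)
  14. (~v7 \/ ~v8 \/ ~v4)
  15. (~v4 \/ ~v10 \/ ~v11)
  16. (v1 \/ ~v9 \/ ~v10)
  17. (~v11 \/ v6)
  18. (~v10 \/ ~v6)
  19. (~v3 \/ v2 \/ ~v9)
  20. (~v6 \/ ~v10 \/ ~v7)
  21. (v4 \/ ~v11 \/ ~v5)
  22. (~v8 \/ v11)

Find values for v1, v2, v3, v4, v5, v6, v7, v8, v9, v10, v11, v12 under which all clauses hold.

v1=0, v2=0, v3=1, v4=0, v5=0, v6=0, v7=0, v8=0, v9=0, v10=0, v11=0, v12=0

Pure literal: v8 appears only negated; assign v8 = False.
Try v1 = False.
Try v2 = False.
Branch on v3: take v3 = True.
  then v9 is forced to False.
  then v4 is forced to False.
  then v11 is forced to False.
For the remaining variables, v5 = False, v6 = False, v7 = False, v10 = False, v12 = False works.
Every clause has at least one true literal under this assignment.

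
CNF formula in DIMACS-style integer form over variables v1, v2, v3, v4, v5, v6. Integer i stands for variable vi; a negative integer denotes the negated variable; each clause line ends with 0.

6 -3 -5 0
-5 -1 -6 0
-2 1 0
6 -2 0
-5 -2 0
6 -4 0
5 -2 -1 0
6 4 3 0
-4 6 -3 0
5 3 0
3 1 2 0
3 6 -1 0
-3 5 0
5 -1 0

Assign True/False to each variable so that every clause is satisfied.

v1 = False, v2 = False, v3 = True, v4 = False, v5 = True, v6 = True

Try v1 = False.
  then v2 is forced to False.
  then v3 is forced to True.
  then v5 is forced to True.
  then v6 is forced to True.
v4 is now unconstrained; take v4 = False.
Every clause has at least one true literal under this assignment.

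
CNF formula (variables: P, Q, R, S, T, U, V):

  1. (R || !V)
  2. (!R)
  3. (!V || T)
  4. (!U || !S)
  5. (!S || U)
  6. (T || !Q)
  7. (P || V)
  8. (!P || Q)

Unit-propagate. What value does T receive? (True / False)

(!R) stands alone — R = False.
In (R || !V), R is now false; !V must hold, so V = False.
(P || V): since V = False, the clause reduces to (P). P = True.
(!P || Q) with P = True leaves only Q, so Q = True.
(T || !Q): since Q = True, the clause reduces to (T). T = True.

True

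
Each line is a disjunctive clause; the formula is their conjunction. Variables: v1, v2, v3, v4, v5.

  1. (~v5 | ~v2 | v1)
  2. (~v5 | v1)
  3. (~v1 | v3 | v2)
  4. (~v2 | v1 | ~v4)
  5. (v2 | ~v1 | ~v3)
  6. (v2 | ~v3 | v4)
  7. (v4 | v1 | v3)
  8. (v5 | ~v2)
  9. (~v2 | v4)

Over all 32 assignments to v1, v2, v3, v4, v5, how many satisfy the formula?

4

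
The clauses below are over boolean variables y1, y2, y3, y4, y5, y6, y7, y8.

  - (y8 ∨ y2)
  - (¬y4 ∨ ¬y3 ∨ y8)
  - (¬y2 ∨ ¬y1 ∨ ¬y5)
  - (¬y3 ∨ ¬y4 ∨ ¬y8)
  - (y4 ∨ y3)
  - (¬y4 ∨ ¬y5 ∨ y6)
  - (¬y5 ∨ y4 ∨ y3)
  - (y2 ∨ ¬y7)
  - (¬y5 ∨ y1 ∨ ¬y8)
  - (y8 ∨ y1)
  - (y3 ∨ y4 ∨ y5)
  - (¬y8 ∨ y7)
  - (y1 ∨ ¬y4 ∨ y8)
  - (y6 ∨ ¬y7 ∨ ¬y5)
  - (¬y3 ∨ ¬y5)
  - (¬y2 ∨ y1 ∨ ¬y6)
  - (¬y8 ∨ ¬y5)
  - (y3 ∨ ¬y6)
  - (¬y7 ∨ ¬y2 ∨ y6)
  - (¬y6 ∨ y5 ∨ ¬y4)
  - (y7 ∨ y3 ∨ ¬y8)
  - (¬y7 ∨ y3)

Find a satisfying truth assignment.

y1 = 1, y2 = 1, y3 = 1, y4 = 0, y5 = 0, y6 = 1, y7 = 1, y8 = 1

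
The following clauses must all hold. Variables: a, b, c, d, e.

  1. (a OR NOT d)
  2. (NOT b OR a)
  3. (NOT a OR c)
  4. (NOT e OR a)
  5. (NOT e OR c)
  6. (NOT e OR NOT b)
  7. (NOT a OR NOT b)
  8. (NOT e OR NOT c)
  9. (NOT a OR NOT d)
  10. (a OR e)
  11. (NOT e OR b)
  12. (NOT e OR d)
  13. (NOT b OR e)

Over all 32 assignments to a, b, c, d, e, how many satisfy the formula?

1

Satisfying assignments:
  a=T b=F c=T d=F e=F
Count: 1.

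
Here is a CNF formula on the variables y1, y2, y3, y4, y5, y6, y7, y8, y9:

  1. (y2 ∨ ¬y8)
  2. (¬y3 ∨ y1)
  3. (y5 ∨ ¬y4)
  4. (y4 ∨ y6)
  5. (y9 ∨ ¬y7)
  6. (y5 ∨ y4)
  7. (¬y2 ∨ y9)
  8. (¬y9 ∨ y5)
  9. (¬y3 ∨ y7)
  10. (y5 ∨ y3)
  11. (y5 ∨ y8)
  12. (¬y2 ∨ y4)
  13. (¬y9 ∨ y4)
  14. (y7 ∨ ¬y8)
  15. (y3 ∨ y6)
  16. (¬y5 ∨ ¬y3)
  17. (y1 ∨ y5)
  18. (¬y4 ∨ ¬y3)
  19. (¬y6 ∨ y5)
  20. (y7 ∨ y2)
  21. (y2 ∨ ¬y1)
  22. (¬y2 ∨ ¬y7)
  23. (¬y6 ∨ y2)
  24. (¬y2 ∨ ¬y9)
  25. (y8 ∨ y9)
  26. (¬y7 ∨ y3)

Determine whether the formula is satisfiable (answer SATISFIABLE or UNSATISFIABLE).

UNSATISFIABLE

y2 = True:
  propagation gives y9=True; an empty clause results — contradiction.
y2 = False:
  propagation gives y8=False, y5=True, y3=False, y6=True; an empty clause results — contradiction.
Every branch closes, so no satisfying assignment exists.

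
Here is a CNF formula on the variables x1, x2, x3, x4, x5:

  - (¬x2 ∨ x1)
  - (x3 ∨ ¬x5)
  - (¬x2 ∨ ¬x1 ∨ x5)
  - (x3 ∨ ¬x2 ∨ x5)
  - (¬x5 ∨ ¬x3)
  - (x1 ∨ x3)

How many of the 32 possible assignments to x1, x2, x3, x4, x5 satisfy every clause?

Satisfying assignments:
  x1=0 x2=0 x3=1 x4=0 x5=0
  x1=0 x2=0 x3=1 x4=1 x5=0
  x1=1 x2=0 x3=0 x4=0 x5=0
  x1=1 x2=0 x3=0 x4=1 x5=0
  x1=1 x2=0 x3=1 x4=0 x5=0
  x1=1 x2=0 x3=1 x4=1 x5=0
Count: 6.

6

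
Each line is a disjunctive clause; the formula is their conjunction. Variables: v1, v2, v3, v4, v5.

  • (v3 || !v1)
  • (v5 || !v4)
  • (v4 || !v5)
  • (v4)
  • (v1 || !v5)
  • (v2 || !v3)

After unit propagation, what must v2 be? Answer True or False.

True

(v4) is a unit clause: v4 = True.
(v5 || !v4) with v4 = True leaves only v5, so v5 = True.
From (!v5 || v1) and v5 = True: v1 = True.
In (v3 || !v1), !v1 is now false; v3 must hold, so v3 = True.
In (v2 || !v3), !v3 is now false; v2 must hold, so v2 = True.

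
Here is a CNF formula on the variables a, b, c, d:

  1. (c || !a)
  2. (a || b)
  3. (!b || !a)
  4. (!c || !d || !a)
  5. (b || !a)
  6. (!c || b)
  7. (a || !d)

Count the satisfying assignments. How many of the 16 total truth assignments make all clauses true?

Satisfying assignments:
  a=F b=T c=F d=F
  a=F b=T c=T d=F
That's 2 in total.

2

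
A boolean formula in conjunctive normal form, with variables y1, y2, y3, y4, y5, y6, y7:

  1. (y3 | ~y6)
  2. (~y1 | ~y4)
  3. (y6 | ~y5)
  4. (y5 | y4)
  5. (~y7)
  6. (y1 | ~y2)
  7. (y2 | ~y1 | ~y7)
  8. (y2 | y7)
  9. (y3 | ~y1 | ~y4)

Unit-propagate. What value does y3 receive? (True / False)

(~y7) stands alone — y7 = False.
From (y2 | y7) and y7 = False: y2 = True.
From (~y2 | y1) and y2 = True: y1 = True.
In (~y1 | ~y4), ~y1 is now false; ~y4 must hold, so y4 = False.
(y5 | y4) with y4 = False leaves only y5, so y5 = True.
(~y5 | y6) with y5 = True leaves only y6, so y6 = True.
In (~y6 | y3), ~y6 is now false; y3 must hold, so y3 = True.

True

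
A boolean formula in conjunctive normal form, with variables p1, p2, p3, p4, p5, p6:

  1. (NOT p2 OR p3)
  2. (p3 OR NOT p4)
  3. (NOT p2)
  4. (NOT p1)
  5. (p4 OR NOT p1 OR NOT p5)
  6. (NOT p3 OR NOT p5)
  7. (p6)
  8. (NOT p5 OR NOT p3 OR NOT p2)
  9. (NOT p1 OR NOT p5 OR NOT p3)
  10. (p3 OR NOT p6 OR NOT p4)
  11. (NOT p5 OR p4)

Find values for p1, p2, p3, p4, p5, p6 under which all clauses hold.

p1=F, p2=F, p3=T, p4=T, p5=F, p6=T

(NOT p2) is a unit clause, so p2 = False.
The clause (NOT p1) is unit: p1 must be False.
(p6) is a unit clause, so p6 = True.
p5 occurs only negated in the remaining clauses — set p5 = False.
Try p3 = True.
p4 is now unconstrained; take p4 = True.
Check each clause:
  1. (p3 OR NOT p2) — p3 is true.
  2. (p3 OR NOT p4) — p3 is true.
  3. (NOT p2) — NOT p2 is true.
  4. (NOT p1) — NOT p1 is true.
  5. (NOT p1 OR p4 OR NOT p5) — NOT p5 is true.
  6. (NOT p5 OR NOT p3) — NOT p5 is true.
  7. (p6) — p6 is true.
  8. (NOT p2 OR NOT p3 OR NOT p5) — NOT p5 is true.
  9. (NOT p1 OR NOT p5 OR NOT p3) — NOT p5 is true.
  10. (NOT p6 OR p3 OR NOT p4) — p3 is true.
  11. (p4 OR NOT p5) — NOT p5 is true.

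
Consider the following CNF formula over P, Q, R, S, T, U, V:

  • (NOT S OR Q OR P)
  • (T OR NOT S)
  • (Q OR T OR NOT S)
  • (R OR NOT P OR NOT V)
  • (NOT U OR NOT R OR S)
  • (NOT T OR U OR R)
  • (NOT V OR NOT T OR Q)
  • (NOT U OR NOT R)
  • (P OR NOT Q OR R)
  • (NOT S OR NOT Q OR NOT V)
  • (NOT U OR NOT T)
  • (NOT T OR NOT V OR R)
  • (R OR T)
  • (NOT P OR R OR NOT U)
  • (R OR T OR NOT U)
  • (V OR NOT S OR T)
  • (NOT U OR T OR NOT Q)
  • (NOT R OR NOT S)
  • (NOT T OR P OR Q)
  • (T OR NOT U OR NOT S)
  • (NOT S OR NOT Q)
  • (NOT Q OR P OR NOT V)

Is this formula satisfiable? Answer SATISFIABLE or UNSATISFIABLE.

SATISFIABLE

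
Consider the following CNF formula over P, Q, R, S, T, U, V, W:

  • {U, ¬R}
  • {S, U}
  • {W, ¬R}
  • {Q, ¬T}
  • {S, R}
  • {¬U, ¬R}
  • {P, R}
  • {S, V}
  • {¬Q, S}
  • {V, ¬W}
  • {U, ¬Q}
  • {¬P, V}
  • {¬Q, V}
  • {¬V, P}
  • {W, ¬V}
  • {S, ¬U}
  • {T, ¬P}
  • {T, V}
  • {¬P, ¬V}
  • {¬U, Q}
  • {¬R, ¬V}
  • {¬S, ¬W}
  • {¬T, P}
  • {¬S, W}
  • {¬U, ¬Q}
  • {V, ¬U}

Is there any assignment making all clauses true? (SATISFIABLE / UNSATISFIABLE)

UNSATISFIABLE

V = True:
  propagation gives P=True; an empty clause results — contradiction.
V = False:
  propagation gives S=True, W=False; an empty clause results — contradiction.
Every branch closes, so no satisfying assignment exists.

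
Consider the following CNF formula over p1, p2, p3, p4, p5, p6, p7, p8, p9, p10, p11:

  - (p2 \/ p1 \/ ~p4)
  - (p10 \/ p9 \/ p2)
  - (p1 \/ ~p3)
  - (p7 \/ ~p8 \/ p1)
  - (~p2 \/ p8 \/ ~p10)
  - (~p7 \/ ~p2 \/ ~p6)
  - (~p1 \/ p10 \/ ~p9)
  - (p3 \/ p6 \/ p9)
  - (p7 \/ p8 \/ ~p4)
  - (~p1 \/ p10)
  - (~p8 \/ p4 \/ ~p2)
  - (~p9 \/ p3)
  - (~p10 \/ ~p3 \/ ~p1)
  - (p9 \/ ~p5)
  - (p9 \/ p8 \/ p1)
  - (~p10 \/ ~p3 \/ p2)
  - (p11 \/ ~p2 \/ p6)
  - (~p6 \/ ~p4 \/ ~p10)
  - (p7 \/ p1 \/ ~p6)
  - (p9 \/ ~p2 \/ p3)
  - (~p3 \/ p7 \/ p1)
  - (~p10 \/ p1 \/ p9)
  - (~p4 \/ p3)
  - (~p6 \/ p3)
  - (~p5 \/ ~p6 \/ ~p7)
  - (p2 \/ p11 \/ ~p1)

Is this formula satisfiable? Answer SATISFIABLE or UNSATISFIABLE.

p1 = True:
  propagation gives p10=True, p3=False, p9=False, p6=True; an empty clause results — contradiction.
p1 = False:
  propagation gives p3=False, p9=False, p6=True; an empty clause results — contradiction.
Every branch closes, so no satisfying assignment exists.

UNSATISFIABLE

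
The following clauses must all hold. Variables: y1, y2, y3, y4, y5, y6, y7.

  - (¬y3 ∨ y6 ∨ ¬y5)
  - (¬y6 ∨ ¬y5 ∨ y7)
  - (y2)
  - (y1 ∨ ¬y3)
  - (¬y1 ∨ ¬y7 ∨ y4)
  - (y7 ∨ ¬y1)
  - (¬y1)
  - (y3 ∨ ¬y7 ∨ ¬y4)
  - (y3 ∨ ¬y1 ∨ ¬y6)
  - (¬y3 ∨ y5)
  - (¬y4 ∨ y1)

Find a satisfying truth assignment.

y1=False, y2=True, y3=False, y4=False, y5=True, y6=True, y7=True

Check each clause:
  1. (¬y3 ∨ y6 ∨ ¬y5) — ¬y3 is true.
  2. (¬y6 ∨ y7 ∨ ¬y5) — y7 is true.
  3. (y2) — y2 is true.
  4. (y1 ∨ ¬y3) — ¬y3 is true.
  5. (y4 ∨ ¬y7 ∨ ¬y1) — ¬y1 is true.
  6. (¬y1 ∨ y7) — ¬y1 is true.
  7. (¬y1) — ¬y1 is true.
  8. (¬y4 ∨ y3 ∨ ¬y7) — ¬y4 is true.
  9. (y3 ∨ ¬y1 ∨ ¬y6) — ¬y1 is true.
  10. (y5 ∨ ¬y3) — ¬y3 is true.
  11. (y1 ∨ ¬y4) — ¬y4 is true.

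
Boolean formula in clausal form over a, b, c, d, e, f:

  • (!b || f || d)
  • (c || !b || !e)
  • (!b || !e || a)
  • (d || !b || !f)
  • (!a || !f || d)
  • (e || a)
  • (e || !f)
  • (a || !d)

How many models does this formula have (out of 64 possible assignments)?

18

Case analysis on a and b:
  a=1, b=1: remaining (c,d,e,f) ∈ {(0,1,0,0); (1,1,0,0); (1,1,1,0); (1,1,1,1)} — 4.
  a=1, b=0: c free; 5 ways for (d,e,f) × 2^1 = 10.
  a=0, b=1: a clause becomes empty — 0.
  a=0, b=0: remaining (c,d,e,f) ∈ {(0,0,1,0); (0,0,1,1); (1,0,1,0); (1,0,1,1)} — 4.
Total: 4 + 10 + 0 + 4 = 18.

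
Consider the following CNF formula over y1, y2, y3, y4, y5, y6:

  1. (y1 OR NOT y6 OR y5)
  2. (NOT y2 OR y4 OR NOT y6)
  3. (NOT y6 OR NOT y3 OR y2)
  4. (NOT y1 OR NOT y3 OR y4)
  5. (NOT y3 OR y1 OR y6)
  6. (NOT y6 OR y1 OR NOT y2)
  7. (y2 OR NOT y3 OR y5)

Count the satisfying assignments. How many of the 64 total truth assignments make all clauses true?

29

Case analysis on y6 and y1:
  y6=T, y1=T: y5 free; 4 ways for (y2,y3,y4) × 2^1 = 8.
  y6=T, y1=F: remaining (y2,y3,y4,y5) ∈ {(F,F,F,T); (F,F,T,T)} — 2.
  y6=F, y1=T: 11 of the 16 assignments to (y2,y3,y4,y5) work.
  y6=F, y1=F: forces y3=F; y2, y4, y5 free → 2^3 = 8.
Total: 8 + 2 + 11 + 8 = 29.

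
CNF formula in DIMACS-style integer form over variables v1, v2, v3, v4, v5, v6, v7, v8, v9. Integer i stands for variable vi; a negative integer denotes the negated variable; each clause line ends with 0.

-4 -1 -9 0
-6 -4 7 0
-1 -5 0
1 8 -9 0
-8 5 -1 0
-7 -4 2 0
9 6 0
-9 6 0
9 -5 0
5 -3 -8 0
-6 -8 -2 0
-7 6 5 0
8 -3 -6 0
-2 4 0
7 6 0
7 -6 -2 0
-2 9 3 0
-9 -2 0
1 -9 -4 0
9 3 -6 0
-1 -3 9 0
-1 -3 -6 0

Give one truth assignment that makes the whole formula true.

v1=F, v2=F, v3=F, v4=F, v5=F, v6=T, v7=F, v8=T, v9=T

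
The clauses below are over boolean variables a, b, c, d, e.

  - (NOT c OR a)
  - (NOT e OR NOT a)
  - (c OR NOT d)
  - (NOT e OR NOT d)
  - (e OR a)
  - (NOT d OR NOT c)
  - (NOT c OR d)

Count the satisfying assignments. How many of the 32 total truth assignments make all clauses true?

4

The models are:
  a=F b=F c=F d=F e=T
  a=F b=T c=F d=F e=T
  a=T b=F c=F d=F e=F
  a=T b=T c=F d=F e=F
That's 4 in total.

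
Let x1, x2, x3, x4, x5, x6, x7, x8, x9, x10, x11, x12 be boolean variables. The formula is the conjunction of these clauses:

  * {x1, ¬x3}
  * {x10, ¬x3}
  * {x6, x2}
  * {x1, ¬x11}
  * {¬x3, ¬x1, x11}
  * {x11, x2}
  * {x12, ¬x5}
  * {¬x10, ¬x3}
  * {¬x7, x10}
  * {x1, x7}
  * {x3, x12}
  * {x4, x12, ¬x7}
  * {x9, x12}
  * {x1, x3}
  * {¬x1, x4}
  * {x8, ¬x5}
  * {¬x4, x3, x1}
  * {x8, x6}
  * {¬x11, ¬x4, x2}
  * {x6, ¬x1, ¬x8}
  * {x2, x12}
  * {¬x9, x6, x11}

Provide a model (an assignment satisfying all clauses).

x1=T, x2=T, x3=F, x4=T, x5=F, x6=T, x7=F, x8=T, x9=T, x10=T, x11=T, x12=T

Pure literal: x2 appears only positively; assign x2 = True.
Pure literal: x5 appears only negated; assign x5 = False.
Branch on x1: take x1 = True.
  then x4 is forced to True.
Branch on x3: take x3 = False.
  then x12 is forced to True.
The remaining clauses are satisfied by x6 = True, x7 = False, x8 = True, x9 = True, x10 = True, x11 = True.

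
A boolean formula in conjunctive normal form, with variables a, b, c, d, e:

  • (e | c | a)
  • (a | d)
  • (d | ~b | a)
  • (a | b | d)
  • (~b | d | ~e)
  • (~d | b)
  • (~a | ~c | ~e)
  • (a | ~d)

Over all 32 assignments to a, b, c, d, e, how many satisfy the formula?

8

Split on a, then d.
  a=T, d=T: remaining (b,c,e) ∈ {(T,F,F); (T,F,T); (T,T,F)} — 3.
  a=T, d=F: 5 of the 8 assignments to (b,c,e) work.
  a=F, d=T: a clause becomes empty — 0.
  a=F, d=F: a clause becomes empty — 0.
Total: 3 + 5 + 0 + 0 = 8.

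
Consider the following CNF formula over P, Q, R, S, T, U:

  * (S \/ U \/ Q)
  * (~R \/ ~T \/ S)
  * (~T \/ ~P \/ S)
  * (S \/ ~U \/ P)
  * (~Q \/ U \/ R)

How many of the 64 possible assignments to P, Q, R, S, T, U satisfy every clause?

34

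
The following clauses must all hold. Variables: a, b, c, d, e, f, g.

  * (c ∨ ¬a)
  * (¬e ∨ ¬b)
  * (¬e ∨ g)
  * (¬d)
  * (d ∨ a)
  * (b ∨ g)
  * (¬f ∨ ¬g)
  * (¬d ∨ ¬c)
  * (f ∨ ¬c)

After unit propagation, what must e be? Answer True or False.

(¬d) stands alone — d = False.
(d ∨ a): since d = False, the clause reduces to (a). a = True.
(¬a ∨ c) with a = True leaves only c, so c = True.
In (f ∨ ¬c), ¬c is now false; f must hold, so f = True.
(¬g ∨ ¬f) with f = True leaves only ¬g, so g = False.
In (g ∨ ¬e), g is now false; ¬e must hold, so e = False.

False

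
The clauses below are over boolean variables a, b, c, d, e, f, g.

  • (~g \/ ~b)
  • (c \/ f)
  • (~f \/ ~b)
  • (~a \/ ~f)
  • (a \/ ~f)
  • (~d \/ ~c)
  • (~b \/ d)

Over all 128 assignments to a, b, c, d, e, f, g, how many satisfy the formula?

Satisfying assignments:
  a=0 b=0 c=1 d=0 e=0 f=0 g=0
  a=0 b=0 c=1 d=0 e=0 f=0 g=1
  a=0 b=0 c=1 d=0 e=1 f=0 g=0
  a=0 b=0 c=1 d=0 e=1 f=0 g=1
  a=1 b=0 c=1 d=0 e=0 f=0 g=0
  a=1 b=0 c=1 d=0 e=0 f=0 g=1
  a=1 b=0 c=1 d=0 e=1 f=0 g=0
  a=1 b=0 c=1 d=0 e=1 f=0 g=1
That's 8 in total.

8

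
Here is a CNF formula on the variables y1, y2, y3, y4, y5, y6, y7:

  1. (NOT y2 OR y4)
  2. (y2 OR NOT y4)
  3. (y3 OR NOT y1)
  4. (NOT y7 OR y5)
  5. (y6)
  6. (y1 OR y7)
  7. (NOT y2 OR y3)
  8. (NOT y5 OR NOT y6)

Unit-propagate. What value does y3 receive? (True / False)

True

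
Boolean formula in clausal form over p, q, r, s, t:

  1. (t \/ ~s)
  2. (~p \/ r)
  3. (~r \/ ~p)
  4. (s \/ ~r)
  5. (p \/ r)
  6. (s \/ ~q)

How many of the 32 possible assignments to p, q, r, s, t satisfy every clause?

2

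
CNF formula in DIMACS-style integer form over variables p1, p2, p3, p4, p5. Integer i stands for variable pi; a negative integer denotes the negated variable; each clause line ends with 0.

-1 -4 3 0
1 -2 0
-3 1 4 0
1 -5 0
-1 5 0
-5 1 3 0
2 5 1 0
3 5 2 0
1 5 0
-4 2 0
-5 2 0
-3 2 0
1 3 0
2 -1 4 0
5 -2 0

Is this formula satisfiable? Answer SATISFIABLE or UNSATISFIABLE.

SATISFIABLE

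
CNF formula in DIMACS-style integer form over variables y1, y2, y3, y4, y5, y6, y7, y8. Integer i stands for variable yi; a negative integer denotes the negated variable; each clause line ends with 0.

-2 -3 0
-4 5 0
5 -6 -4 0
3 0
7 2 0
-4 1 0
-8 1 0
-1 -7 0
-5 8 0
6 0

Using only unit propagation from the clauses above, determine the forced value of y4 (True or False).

(y3) stands alone — y3 = True.
(!y2 || !y3): since y3 = True, the clause reduces to (!y2). y2 = False.
(y2 || y7): since y2 = False, the clause reduces to (y7). y7 = True.
(!y1 || !y7) with y7 = True leaves only !y1, so y1 = False.
(y1 || !y4) with y1 = False leaves only !y4, so y4 = False.

False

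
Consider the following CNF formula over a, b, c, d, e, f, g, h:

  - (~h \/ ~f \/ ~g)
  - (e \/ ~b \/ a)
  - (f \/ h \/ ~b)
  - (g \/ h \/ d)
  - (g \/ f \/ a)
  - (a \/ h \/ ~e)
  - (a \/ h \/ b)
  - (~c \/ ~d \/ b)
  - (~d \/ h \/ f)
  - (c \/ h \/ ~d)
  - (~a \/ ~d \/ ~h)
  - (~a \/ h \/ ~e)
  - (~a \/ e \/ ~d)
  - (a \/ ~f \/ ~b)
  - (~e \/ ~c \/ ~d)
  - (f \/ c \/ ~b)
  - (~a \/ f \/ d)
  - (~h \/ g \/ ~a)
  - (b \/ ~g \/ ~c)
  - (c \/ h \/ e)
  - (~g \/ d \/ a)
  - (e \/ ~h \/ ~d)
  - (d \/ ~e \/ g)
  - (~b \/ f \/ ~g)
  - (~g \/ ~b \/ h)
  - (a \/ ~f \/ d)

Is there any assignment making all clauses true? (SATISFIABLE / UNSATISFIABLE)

Set a = False and propagate.
For the remaining variables, b = False, c = False, d = True, e = True, f = True, g = False, h = True works.
So a=False  b=False  c=False  d=True  e=True  f=True  g=False  h=True is a satisfying assignment.

SATISFIABLE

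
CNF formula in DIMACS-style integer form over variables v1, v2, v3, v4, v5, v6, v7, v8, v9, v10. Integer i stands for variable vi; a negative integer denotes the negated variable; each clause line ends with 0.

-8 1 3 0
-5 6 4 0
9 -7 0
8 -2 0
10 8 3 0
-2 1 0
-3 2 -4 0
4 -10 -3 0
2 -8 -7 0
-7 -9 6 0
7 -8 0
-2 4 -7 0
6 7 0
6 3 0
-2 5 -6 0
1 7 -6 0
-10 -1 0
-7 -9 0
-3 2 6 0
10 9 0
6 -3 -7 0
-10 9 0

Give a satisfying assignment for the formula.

Branch on v1: take v1 = True.
  then v10 is forced to False.
  then v9 is forced to True.
  then v7 is forced to False.
  then v8 is forced to False.
  then v2 is forced to False.
  then v3 is forced to True.
  then v4 is forced to False.
  then v6 is forced to True.
v5 is now unconstrained; take v5 = True.

v1=T, v2=F, v3=T, v4=F, v5=T, v6=T, v7=F, v8=F, v9=T, v10=F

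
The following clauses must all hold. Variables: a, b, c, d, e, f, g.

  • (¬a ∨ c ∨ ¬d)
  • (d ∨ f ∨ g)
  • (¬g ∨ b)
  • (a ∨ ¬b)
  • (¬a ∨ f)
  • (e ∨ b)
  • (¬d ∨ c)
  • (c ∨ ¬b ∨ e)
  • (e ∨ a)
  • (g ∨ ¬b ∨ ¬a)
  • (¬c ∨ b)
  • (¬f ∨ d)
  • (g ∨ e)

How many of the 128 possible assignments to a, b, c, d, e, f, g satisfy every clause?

Satisfying assignments:
  a=1 b=1 c=1 d=1 e=0 f=1 g=1
  a=1 b=1 c=1 d=1 e=1 f=1 g=1
Count: 2.

2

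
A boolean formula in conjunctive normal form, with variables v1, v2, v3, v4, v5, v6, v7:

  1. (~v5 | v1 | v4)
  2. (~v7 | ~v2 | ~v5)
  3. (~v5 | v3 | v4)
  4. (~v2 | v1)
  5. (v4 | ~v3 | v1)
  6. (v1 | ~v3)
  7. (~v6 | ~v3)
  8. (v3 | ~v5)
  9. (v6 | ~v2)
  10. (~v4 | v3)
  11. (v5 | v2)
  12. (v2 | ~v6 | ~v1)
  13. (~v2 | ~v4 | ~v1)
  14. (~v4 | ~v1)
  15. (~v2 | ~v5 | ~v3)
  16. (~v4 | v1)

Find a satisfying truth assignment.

v1=T  v2=F  v3=T  v4=F  v5=T  v6=F  v7=T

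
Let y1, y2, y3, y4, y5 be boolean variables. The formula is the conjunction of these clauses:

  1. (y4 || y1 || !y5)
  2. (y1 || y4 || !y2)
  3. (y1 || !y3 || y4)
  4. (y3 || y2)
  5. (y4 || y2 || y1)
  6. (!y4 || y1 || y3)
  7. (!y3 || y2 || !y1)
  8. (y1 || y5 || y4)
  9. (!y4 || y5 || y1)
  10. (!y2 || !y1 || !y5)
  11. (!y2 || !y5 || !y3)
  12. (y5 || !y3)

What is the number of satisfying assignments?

3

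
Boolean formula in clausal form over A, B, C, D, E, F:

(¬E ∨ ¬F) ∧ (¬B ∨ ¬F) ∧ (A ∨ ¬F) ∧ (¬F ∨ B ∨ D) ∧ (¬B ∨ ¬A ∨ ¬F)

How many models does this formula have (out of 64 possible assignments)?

34

Case analysis on F and B:
  F=1, B=1: a clause becomes empty — 0.
  F=1, B=0: remaining (A,C,D,E) ∈ {(1,0,1,0); (1,1,1,0)} — 2.
  F=0, B=1: A, C, D, E free → 2^4 = 16.
  F=0, B=0: A, C, D, E free → 2^4 = 16.
Total: 0 + 2 + 16 + 16 = 34.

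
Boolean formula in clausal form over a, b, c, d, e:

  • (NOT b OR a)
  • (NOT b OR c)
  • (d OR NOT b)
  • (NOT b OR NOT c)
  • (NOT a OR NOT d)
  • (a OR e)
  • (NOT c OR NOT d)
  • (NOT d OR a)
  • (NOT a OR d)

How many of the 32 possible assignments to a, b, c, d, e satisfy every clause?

Satisfying assignments:
  a=0 b=0 c=0 d=0 e=1
  a=0 b=0 c=1 d=0 e=1
Count: 2.

2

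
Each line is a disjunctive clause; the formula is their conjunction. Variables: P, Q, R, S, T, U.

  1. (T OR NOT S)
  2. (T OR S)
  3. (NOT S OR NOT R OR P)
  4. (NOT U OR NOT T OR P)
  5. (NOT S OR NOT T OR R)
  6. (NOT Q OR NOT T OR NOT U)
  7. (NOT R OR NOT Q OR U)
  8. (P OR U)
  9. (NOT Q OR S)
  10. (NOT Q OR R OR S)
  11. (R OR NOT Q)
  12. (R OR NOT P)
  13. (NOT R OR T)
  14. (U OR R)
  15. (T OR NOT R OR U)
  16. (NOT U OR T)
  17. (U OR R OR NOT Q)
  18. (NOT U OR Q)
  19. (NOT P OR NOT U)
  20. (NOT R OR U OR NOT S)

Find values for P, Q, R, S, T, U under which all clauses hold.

P = 1, Q = 0, R = 1, S = 0, T = 1, U = 0

Set P = True and propagate.
  then R is forced to True.
  then T is forced to True.
  then U is forced to False.
  then Q is forced to False.
  then S is forced to False.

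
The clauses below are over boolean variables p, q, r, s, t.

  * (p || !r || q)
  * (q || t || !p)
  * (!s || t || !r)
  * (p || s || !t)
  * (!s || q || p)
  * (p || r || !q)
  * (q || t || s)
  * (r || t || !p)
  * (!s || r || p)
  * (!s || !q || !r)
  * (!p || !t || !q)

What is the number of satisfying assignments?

The models are:
  p=0 q=1 r=1 s=0 t=0
  p=1 q=0 r=0 s=0 t=1
  p=1 q=0 r=0 s=1 t=1
  p=1 q=0 r=1 s=0 t=1
  p=1 q=0 r=1 s=1 t=1
  p=1 q=1 r=1 s=0 t=0
That's 6 in total.

6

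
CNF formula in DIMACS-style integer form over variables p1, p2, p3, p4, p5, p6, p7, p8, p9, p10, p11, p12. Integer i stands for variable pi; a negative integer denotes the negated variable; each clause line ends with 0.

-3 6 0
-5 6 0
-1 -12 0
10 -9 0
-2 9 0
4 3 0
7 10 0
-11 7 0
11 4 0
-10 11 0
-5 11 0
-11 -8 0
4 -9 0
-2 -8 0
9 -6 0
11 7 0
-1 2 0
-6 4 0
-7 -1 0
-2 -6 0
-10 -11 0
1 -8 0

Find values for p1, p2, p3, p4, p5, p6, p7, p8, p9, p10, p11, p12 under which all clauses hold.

p1=F, p2=F, p3=F, p4=T, p5=F, p6=F, p7=T, p8=F, p9=F, p10=F, p11=F, p12=T

p4 occurs only positively in the remaining clauses — set p4 = True.
p5 occurs only negated in the remaining clauses — set p5 = False.
Set p1 = False and propagate.
  then p8 is forced to False.
Branch on p2: take p2 = False.
Set p3 = False and propagate.
The remaining clauses are satisfied by p6 = False, p7 = True, p9 = False, p10 = False, p11 = False, p12 = True.
Every clause has at least one true literal under this assignment.
Check each clause:
  1. (!p3 || p6) — !p3 is true.
  2. (p6 || !p5) — !p5 is true.
  3. (!p1 || !p12) — !p1 is true.
  4. (!p9 || p10) — !p9 is true.
  5. (!p2 || p9) — !p2 is true.
  6. (p3 || p4) — p4 is true.
  7. (p7 || p10) — p7 is true.
  8. (!p11 || p7) — !p11 is true.
  9. (p4 || p11) — p4 is true.
  10. (p11 || !p10) — !p10 is true.
  11. (!p5 || p11) — !p5 is true.
  12. (!p11 || !p8) — !p8 is true.
  13. (!p9 || p4) — p4 is true.
  14. (!p8 || !p2) — !p8 is true.
  15. (!p6 || p9) — !p6 is true.
  16. (p11 || p7) — p7 is true.
  17. (p2 || !p1) — !p1 is true.
  18. (!p6 || p4) — !p6 is true.
  19. (!p7 || !p1) — !p1 is true.
  20. (!p2 || !p6) — !p6 is true.
  21. (!p10 || !p11) — !p11 is true.
  22. (!p8 || p1) — !p8 is true.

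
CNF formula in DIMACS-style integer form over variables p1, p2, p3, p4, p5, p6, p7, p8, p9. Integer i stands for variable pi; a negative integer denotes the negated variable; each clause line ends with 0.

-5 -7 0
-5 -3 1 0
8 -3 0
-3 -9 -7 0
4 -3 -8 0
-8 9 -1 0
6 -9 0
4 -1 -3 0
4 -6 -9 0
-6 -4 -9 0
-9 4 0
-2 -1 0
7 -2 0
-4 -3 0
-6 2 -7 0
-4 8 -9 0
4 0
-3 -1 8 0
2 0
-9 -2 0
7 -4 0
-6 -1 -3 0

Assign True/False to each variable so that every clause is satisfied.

p1=F, p2=T, p3=F, p4=T, p5=F, p6=F, p7=T, p8=T, p9=F

Check each clause:
  1. (~p7 \/ ~p5) — ~p5 is true.
  2. (~p3 \/ p1 \/ ~p5) — ~p5 is true.
  3. (~p3 \/ p8) — p8 is true.
  4. (~p7 \/ ~p3 \/ ~p9) — ~p3 is true.
  5. (~p8 \/ ~p3 \/ p4) — p4 is true.
  6. (~p1 \/ ~p8 \/ p9) — ~p1 is true.
  7. (~p9 \/ p6) — ~p9 is true.
  8. (p4 \/ ~p3 \/ ~p1) — p4 is true.
  9. (~p6 \/ ~p9 \/ p4) — ~p6 is true.
  10. (~p6 \/ ~p9 \/ ~p4) — ~p6 is true.
  11. (p4 \/ ~p9) — p4 is true.
  12. (~p1 \/ ~p2) — ~p1 is true.
  13. (p7 \/ ~p2) — p7 is true.
  14. (~p4 \/ ~p3) — ~p3 is true.
  15. (p2 \/ ~p7 \/ ~p6) — p2 is true.
  16. (p8 \/ ~p9 \/ ~p4) — p8 is true.
  17. (p4) — p4 is true.
  18. (p8 \/ ~p3 \/ ~p1) — p8 is true.
  19. (p2) — p2 is true.
  20. (~p2 \/ ~p9) — ~p9 is true.
  21. (p7 \/ ~p4) — p7 is true.
  22. (~p1 \/ ~p3 \/ ~p6) — ~p6 is true.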